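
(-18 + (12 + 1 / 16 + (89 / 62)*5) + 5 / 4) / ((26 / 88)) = 8.43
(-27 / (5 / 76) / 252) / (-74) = 57 / 2590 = 0.02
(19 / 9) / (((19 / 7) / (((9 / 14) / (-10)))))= -1 / 20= -0.05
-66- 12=-78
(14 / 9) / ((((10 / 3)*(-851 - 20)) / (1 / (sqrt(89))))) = -7*sqrt(89) / 1162785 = -0.00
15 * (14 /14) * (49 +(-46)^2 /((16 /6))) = 25275 /2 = 12637.50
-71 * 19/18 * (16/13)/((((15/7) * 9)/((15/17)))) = -75544/17901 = -4.22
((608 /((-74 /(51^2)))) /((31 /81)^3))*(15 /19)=-331746729840 /1102267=-300967.67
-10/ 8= -5/ 4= -1.25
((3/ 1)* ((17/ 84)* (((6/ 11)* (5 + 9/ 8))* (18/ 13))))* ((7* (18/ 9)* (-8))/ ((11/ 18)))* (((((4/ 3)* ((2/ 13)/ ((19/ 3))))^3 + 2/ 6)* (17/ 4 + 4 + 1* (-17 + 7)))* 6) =3882591956754/ 2154898889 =1801.75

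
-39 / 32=-1.22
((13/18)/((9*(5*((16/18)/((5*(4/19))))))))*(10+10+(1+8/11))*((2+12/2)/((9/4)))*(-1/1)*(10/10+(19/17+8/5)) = -7854496/1438965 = -5.46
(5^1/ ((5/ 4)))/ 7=4/ 7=0.57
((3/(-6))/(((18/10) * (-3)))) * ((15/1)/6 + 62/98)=1535/5292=0.29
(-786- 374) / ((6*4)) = -145 / 3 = -48.33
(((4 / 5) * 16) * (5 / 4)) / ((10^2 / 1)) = 4 / 25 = 0.16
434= 434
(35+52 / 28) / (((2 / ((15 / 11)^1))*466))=1935 / 35882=0.05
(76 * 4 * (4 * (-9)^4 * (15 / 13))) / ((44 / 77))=209427120 / 13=16109778.46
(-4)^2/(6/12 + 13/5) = 160/31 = 5.16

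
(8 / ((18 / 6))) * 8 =64 / 3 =21.33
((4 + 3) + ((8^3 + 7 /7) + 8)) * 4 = 2112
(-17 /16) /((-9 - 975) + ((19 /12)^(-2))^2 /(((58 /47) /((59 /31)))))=117158579 /108475568256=0.00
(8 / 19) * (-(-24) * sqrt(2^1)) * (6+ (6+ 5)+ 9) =4992 * sqrt(2) / 19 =371.57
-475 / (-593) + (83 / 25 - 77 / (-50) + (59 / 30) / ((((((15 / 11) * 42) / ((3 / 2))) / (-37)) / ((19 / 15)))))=3.25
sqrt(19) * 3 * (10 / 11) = 30 * sqrt(19) / 11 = 11.89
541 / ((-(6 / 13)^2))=-2539.69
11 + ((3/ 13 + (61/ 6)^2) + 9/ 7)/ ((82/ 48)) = 810281/ 11193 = 72.39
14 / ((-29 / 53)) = -742 / 29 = -25.59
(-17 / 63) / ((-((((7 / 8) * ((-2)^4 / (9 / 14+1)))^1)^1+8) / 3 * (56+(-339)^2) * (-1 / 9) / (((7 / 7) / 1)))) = -51 / 13297340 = -0.00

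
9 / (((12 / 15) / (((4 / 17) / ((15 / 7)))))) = 21 / 17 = 1.24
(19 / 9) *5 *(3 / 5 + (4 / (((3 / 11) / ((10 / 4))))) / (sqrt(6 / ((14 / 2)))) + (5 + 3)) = 508.83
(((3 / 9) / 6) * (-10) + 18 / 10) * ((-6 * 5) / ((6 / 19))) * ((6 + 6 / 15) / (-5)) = 34048 / 225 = 151.32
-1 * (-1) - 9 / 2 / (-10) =29 / 20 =1.45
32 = 32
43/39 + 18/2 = 10.10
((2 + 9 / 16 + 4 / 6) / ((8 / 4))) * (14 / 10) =217 / 96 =2.26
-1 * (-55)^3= 166375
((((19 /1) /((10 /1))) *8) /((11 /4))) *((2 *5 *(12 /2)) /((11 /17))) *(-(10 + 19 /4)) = -914736 /121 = -7559.80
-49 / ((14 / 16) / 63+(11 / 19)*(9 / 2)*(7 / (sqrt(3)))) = -4.65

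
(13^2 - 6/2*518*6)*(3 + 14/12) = -38145.83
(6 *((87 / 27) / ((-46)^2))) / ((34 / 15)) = 145 / 35972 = 0.00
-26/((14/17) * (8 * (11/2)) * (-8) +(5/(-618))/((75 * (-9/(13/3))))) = 110628180/1233428899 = 0.09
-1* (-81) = 81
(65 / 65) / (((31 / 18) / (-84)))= -1512 / 31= -48.77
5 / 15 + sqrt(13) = 3.94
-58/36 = -29/18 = -1.61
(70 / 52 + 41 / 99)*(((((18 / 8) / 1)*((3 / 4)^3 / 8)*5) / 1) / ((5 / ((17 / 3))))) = 1.18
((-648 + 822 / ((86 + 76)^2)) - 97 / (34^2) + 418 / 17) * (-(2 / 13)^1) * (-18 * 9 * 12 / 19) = -6304900484 / 642447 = -9813.88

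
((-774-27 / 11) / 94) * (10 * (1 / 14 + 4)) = -2434185 / 7238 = -336.31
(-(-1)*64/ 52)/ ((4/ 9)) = 36/ 13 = 2.77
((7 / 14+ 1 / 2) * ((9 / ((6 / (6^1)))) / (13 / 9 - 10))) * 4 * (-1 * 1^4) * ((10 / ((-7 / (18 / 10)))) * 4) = -23328 / 539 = -43.28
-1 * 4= -4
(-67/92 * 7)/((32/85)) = -39865/2944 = -13.54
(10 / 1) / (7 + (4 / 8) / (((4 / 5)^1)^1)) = 80 / 61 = 1.31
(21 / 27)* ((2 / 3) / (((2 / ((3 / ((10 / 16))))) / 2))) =112 / 45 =2.49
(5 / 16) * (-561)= -2805 / 16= -175.31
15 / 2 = 7.50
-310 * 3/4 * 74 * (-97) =1668885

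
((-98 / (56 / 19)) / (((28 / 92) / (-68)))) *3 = 22287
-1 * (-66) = 66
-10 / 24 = -5 / 12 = -0.42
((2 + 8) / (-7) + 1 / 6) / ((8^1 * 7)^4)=-53 / 413048832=-0.00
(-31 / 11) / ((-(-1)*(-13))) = 31 / 143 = 0.22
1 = 1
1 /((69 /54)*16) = 9 /184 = 0.05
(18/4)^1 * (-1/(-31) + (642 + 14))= 183033/62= 2952.15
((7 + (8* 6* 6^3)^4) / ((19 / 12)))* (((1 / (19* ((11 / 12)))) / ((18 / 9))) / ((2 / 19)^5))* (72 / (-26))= -6419863229540343699357 / 143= -44894148458324081813.69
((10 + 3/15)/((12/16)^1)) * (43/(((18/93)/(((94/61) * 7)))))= 29821876/915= 32592.21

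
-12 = -12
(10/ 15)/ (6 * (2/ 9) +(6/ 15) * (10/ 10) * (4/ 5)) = 25/ 62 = 0.40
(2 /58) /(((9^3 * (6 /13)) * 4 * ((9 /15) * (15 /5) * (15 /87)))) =13 /157464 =0.00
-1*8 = -8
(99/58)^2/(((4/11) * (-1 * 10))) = -107811/134560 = -0.80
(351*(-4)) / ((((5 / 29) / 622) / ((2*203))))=-10282092912 / 5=-2056418582.40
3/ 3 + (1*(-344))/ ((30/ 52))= -8929/ 15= -595.27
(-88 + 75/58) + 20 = -3869/58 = -66.71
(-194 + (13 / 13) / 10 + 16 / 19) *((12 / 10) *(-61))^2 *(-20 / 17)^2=-39309120288 / 27455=-1431765.44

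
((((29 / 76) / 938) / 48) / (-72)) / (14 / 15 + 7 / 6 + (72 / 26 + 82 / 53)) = -99905 / 5445915019776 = -0.00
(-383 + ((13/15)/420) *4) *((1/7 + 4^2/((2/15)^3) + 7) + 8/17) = -161692183024/62475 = -2588110.17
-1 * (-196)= 196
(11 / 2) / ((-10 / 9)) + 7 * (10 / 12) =53 / 60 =0.88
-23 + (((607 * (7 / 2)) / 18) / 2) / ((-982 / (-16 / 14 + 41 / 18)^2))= -23.08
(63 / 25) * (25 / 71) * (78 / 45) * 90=138.42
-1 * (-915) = 915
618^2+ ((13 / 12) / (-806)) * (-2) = 142075729 / 372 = 381924.00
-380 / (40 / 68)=-646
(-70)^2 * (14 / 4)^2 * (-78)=-4681950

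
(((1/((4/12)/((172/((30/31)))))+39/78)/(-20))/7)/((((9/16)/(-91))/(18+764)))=12056876/25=482275.04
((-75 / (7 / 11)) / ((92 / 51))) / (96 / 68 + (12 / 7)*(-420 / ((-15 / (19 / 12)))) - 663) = 13005 / 116564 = 0.11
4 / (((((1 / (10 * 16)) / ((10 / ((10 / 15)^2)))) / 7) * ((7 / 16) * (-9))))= -25600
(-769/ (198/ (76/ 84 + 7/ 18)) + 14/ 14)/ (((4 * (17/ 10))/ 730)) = -432.02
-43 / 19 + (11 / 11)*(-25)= -518 / 19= -27.26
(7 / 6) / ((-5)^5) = -0.00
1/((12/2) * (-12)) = -1/72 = -0.01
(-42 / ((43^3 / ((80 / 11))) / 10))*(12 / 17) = -403200 / 14867809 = -0.03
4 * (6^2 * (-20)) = -2880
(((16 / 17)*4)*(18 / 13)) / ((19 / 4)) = 1.10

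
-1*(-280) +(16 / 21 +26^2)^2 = 202104424 / 441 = 458286.68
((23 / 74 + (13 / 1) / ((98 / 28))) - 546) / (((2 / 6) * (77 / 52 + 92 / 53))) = -128954618 / 255115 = -505.48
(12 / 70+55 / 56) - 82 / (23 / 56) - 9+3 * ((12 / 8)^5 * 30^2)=65351917 / 3220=20295.63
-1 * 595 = -595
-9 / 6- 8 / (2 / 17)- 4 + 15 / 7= -999 / 14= -71.36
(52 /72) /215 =13 /3870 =0.00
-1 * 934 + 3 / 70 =-65377 / 70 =-933.96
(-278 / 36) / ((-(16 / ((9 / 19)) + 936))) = 139 / 17456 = 0.01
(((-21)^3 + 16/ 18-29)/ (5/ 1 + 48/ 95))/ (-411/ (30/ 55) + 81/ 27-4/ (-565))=8974674700/ 3991804299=2.25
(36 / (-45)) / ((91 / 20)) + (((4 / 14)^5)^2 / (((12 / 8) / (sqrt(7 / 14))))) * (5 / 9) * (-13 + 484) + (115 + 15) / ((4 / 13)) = 803840 * sqrt(2) / 2542277241 + 76863 / 182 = 422.32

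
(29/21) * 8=232/21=11.05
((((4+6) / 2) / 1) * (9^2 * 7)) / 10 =567 / 2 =283.50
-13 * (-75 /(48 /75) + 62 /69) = 1668979 /1104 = 1511.76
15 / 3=5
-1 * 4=-4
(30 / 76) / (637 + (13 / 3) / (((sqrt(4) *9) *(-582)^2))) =27436644 / 44275427027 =0.00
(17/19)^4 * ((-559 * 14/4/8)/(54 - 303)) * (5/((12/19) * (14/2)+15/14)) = 0.57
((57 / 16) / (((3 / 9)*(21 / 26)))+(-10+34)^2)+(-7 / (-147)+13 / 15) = 165241 / 280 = 590.15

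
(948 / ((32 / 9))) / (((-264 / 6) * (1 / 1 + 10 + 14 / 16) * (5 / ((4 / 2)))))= -2133 / 10450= -0.20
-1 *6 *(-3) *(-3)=-54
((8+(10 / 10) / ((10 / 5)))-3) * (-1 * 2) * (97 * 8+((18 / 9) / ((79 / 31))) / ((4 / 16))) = -677072 / 79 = -8570.53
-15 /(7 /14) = -30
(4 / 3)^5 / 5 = 1024 / 1215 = 0.84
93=93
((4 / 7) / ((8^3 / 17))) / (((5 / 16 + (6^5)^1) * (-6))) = -17 / 41805456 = -0.00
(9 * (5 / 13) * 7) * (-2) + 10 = -500 / 13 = -38.46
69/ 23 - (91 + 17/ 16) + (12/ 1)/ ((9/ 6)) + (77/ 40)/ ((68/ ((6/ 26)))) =-2866139/ 35360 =-81.06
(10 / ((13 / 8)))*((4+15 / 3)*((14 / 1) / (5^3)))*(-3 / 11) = -1.69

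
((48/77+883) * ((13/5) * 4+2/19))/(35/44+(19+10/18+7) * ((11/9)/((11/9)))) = 128658168/379085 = 339.39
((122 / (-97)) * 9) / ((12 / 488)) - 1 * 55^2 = -338077 / 97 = -3485.33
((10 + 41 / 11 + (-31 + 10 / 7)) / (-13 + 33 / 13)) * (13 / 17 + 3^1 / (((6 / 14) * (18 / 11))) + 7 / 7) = 7331285 / 801108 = 9.15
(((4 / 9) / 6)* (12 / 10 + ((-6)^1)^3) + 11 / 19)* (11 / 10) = -144199 / 8550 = -16.87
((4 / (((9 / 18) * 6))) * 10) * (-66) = -880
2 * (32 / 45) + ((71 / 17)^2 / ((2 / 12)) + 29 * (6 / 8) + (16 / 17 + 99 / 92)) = 38839163 / 299115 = 129.85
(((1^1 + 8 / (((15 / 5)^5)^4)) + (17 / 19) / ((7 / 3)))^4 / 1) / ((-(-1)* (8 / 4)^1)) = 84711364416576169377936046545350195725594001408 / 46249489293914847149013147369571892621710470321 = 1.83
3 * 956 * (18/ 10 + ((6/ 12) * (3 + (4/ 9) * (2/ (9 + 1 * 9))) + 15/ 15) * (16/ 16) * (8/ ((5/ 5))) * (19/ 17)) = 160429228/ 2295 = 69903.80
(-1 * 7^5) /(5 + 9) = -2401 /2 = -1200.50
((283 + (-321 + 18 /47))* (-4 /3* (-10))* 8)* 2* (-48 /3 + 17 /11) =59970560 /517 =115997.21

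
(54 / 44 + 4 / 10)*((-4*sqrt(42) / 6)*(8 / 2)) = -716*sqrt(42) / 165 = -28.12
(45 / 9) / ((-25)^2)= 1 / 125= 0.01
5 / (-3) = -5 / 3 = -1.67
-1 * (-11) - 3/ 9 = 32/ 3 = 10.67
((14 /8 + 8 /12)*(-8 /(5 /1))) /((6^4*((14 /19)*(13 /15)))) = -551 /117936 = -0.00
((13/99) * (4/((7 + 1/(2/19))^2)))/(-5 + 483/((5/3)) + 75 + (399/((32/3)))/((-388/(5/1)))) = 12912640/2404881651249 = 0.00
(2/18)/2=1/18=0.06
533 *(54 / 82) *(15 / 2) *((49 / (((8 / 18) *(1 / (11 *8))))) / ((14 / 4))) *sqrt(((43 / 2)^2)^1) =156891735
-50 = -50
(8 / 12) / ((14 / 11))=11 / 21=0.52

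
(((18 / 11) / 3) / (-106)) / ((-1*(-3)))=-1 / 583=-0.00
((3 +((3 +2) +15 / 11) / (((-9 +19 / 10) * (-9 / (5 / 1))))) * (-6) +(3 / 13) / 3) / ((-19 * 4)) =636919 / 2314884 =0.28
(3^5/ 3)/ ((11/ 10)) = 810/ 11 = 73.64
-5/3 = -1.67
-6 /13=-0.46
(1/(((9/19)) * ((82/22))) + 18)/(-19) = -6851/7011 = -0.98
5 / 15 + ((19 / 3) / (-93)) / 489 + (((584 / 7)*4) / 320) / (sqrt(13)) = 73*sqrt(13) / 910 + 45458 / 136431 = 0.62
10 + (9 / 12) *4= 13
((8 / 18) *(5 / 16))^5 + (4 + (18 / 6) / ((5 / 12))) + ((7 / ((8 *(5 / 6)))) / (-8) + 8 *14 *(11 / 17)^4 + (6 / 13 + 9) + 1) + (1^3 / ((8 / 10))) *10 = 17615768419854229 / 328262706570240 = 53.66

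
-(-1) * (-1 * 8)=-8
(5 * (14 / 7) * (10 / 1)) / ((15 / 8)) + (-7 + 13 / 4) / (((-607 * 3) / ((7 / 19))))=7381225 / 138396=53.33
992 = 992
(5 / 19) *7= 35 / 19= 1.84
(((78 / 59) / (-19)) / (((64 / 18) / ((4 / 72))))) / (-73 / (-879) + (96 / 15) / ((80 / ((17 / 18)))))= -2571075 / 375077632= -0.01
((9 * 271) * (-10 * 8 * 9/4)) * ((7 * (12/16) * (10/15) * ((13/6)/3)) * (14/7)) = -2219490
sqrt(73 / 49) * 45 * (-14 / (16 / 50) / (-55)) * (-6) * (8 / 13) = -2700 * sqrt(73) / 143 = -161.32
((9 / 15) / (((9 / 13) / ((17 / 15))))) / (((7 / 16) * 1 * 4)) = 884 / 1575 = 0.56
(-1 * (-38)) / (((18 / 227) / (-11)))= -47443 / 9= -5271.44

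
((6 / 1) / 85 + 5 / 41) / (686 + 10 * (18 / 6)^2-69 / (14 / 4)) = 4697 / 18449590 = 0.00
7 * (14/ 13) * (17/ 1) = 1666/ 13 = 128.15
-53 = -53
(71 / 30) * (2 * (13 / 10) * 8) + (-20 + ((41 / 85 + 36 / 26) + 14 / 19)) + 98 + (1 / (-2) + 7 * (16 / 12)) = 29112467 / 209950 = 138.66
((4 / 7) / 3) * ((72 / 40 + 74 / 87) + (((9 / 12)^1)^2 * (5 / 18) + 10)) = 178271 / 73080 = 2.44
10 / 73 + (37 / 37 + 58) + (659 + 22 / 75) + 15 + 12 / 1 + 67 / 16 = 65666521 / 87600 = 749.62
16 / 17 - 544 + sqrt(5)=-9232 / 17 + sqrt(5)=-540.82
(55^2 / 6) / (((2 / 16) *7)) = 12100 / 21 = 576.19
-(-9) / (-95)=-9 / 95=-0.09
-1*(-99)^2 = -9801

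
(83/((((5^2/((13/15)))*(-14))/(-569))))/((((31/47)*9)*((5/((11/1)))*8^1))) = 317412667/58590000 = 5.42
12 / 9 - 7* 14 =-96.67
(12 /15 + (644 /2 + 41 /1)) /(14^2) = 1819 /980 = 1.86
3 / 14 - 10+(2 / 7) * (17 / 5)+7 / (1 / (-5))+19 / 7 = -411 / 10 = -41.10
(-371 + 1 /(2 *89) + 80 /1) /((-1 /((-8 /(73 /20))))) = -4143760 /6497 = -637.80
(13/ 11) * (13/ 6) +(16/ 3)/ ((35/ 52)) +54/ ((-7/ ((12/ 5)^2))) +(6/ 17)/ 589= -1308746091/ 38550050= -33.95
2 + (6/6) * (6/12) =5/2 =2.50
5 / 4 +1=9 / 4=2.25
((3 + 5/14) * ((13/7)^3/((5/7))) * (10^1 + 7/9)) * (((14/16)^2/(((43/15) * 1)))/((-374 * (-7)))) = 10016123/302598912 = 0.03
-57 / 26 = -2.19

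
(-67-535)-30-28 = -660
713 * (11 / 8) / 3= 7843 / 24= 326.79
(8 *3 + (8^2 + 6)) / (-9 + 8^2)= 94 / 55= 1.71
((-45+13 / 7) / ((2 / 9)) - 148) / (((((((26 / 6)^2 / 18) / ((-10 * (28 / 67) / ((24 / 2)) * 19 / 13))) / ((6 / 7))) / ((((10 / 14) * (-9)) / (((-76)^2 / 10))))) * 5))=-43648875 / 137042269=-0.32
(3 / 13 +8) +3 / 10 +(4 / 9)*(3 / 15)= 2017 / 234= 8.62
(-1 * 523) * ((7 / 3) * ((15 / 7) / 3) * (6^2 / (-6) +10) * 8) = -83680 / 3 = -27893.33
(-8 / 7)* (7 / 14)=-0.57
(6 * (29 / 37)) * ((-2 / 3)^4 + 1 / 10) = 6989 / 4995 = 1.40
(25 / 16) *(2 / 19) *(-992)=-3100 / 19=-163.16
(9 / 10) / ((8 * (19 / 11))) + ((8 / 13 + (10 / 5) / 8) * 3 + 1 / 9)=493043 / 177840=2.77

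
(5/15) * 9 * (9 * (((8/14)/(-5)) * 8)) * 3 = -2592/35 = -74.06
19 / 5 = 3.80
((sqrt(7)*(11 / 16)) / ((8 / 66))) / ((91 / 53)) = 19239*sqrt(7) / 5824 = 8.74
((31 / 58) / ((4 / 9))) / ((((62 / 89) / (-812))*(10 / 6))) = -16821 / 20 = -841.05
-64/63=-1.02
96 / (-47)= -96 / 47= -2.04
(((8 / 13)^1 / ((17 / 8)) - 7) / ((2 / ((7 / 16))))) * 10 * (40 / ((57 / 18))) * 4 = -3114300 / 4199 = -741.68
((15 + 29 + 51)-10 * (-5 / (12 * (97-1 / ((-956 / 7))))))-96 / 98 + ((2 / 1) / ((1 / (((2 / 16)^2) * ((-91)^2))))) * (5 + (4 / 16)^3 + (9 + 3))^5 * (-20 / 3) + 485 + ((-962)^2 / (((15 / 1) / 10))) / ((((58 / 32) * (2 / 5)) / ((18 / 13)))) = -8352963332450102224362871883 / 3395999347815481344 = -2459648096.76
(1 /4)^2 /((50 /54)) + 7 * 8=22427 /400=56.07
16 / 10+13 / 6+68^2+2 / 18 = 4627.88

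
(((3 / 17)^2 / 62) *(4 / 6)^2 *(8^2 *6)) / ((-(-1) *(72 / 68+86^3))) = 384 / 2849217595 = 0.00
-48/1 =-48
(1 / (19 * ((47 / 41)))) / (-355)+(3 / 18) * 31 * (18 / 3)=9827424 / 317015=31.00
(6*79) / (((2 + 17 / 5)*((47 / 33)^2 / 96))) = 9176640 / 2209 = 4154.21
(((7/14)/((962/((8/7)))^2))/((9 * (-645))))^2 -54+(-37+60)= -134257515945515749106711/4330887611145669326025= -31.00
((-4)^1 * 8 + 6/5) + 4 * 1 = -134/5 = -26.80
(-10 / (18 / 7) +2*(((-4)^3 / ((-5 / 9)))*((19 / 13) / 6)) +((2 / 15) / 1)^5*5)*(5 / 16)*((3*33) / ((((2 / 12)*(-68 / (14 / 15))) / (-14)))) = 1863.15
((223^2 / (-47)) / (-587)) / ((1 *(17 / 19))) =944851 / 469013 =2.01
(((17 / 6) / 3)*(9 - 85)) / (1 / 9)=-646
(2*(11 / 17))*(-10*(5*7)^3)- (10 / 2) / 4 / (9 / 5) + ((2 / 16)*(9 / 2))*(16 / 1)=-554844.64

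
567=567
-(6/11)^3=-216/1331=-0.16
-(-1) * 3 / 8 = 3 / 8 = 0.38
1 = 1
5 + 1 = 6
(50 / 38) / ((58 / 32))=400 / 551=0.73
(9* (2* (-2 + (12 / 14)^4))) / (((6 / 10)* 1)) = -105180 / 2401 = -43.81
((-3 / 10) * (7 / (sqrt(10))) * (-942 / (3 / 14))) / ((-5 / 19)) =-438501 * sqrt(10) / 125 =-11093.30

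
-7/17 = -0.41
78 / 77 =1.01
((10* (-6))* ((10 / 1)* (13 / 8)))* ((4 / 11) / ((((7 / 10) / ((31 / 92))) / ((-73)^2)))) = -1610690250 / 1771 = -909480.66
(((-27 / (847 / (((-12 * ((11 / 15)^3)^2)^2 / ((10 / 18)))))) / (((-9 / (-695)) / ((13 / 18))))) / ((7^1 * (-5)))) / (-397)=-374951410032056 / 467399168701171875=-0.00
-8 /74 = -4 /37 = -0.11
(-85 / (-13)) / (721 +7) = 85 / 9464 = 0.01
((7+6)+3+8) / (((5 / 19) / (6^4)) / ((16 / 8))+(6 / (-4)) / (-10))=5909760 / 36961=159.89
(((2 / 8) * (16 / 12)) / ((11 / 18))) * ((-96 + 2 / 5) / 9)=-956 / 165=-5.79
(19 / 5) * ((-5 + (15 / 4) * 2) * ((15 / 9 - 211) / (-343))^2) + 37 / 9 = 2699887 / 352947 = 7.65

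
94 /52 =1.81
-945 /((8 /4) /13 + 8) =-12285 /106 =-115.90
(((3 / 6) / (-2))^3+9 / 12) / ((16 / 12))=141 / 256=0.55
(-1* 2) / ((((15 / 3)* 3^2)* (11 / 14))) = -28 / 495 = -0.06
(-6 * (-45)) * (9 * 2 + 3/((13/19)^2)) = 1113750/169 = 6590.24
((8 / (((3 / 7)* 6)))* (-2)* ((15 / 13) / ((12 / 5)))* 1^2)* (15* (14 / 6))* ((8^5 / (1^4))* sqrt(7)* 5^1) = -2007040000* sqrt(7) / 117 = -45385715.48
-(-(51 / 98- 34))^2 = -10764961 / 9604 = -1120.88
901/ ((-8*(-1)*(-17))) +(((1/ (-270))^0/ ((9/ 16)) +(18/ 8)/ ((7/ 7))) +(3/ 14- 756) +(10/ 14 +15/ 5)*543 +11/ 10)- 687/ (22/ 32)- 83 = 4914797/ 27720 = 177.30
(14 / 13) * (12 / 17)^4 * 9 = 2612736 / 1085773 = 2.41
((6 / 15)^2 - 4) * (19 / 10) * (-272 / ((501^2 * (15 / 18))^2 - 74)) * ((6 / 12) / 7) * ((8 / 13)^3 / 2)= 6684672 / 17706507632211125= 0.00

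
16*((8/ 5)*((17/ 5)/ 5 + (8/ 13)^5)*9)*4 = 32860482048/ 46411625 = 708.02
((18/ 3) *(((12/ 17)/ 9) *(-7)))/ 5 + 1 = 29/ 85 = 0.34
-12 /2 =-6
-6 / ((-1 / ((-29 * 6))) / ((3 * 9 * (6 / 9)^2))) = -12528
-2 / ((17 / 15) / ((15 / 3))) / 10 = -15 / 17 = -0.88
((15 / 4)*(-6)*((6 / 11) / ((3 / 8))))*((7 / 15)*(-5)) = 840 / 11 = 76.36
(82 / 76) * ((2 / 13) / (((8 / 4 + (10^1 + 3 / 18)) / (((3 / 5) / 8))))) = 0.00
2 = 2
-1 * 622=-622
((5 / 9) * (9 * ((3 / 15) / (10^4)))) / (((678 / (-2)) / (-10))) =1 / 339000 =0.00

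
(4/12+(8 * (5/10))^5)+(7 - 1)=3091/3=1030.33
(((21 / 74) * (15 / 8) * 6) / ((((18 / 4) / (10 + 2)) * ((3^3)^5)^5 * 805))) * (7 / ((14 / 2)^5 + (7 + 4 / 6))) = 7 / 967095621234819868640265620905171468316004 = 0.00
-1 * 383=-383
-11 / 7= -1.57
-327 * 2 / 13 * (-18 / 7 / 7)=11772 / 637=18.48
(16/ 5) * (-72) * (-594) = 684288/ 5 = 136857.60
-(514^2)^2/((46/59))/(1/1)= -2059086029272/23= -89525479533.57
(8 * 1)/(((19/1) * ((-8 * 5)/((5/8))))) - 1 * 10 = -1521/152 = -10.01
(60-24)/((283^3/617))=22212/22665187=0.00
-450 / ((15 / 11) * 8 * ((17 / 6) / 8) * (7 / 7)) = -1980 / 17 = -116.47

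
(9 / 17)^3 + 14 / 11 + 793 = 794.42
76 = 76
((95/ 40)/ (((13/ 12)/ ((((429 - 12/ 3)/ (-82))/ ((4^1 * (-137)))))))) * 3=72675/ 1168336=0.06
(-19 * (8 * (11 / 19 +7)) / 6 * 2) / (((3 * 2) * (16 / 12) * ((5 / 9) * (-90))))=24 / 25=0.96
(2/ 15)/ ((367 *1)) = 2/ 5505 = 0.00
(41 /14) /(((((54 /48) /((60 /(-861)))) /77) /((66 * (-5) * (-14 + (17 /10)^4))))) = -13667918 /525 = -26034.13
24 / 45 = 8 / 15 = 0.53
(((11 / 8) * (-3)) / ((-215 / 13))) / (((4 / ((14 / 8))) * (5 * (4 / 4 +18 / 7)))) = 21021 / 3440000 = 0.01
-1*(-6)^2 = -36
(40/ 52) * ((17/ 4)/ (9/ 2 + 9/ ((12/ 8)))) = 85/ 273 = 0.31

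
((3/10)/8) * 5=3/16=0.19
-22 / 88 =-1 / 4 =-0.25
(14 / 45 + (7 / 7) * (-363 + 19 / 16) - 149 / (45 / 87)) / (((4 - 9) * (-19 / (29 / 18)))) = -13562981 / 1231200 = -11.02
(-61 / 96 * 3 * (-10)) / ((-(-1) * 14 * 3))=305 / 672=0.45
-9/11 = -0.82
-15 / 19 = -0.79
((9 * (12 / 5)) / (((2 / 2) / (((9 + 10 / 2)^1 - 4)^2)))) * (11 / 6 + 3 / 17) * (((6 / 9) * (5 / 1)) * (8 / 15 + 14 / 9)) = 1541600 / 51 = 30227.45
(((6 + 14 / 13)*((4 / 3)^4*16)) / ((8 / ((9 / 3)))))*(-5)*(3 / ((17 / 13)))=-235520 / 153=-1539.35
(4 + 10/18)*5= 205/9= 22.78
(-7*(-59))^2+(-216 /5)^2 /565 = 2409333781 /14125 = 170572.30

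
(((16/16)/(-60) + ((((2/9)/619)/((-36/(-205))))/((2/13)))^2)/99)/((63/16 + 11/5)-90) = 3316381303/1669722587734311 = 0.00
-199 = -199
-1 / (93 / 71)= -71 / 93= -0.76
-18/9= -2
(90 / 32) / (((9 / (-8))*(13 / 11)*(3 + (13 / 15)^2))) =-12375 / 21944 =-0.56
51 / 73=0.70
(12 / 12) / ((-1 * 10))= -1 / 10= -0.10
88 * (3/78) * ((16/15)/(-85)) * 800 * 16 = -360448/663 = -543.66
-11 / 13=-0.85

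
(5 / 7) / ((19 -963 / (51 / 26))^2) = 1445 / 450579703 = 0.00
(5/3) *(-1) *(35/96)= -175/288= -0.61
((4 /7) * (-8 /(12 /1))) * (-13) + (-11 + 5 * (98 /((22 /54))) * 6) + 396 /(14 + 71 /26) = 242302327 /33495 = 7233.98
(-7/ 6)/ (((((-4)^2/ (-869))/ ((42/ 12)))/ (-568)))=-3023251/ 24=-125968.79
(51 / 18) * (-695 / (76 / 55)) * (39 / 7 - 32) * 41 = 4928922625 / 3192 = 1544148.69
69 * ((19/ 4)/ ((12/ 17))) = 7429/ 16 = 464.31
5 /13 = 0.38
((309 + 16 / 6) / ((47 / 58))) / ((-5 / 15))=-54230 / 47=-1153.83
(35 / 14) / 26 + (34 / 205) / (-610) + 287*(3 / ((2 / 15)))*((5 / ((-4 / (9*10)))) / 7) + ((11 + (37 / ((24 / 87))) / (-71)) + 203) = -47816232283353 / 461684600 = -103569.04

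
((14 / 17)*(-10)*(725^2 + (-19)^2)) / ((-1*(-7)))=-10519720 / 17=-618807.06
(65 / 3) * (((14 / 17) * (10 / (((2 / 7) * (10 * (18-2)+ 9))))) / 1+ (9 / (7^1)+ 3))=448100 / 4641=96.55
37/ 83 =0.45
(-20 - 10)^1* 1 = -30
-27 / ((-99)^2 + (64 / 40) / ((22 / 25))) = -297 / 107831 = -0.00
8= 8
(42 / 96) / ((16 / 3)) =21 / 256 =0.08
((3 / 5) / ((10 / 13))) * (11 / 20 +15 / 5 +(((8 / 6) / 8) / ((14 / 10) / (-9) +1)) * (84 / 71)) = 3981081 / 1349000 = 2.95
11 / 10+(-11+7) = -29 / 10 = -2.90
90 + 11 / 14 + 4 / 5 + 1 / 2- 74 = 633 / 35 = 18.09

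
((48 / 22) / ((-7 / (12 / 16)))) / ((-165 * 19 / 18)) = 0.00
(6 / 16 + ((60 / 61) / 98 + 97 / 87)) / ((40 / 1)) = 3120473 / 83213760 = 0.04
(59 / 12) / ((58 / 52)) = 767 / 174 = 4.41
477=477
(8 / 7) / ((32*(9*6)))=1 / 1512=0.00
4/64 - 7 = -111/16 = -6.94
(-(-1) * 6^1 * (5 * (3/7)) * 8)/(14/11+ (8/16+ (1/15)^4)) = 58.02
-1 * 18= -18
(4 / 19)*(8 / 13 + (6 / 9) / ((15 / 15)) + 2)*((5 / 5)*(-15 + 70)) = 28160 / 741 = 38.00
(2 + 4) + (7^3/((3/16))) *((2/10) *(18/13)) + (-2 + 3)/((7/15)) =234201/455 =514.73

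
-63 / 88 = -0.72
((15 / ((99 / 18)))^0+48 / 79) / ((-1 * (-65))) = 0.02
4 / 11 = 0.36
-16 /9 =-1.78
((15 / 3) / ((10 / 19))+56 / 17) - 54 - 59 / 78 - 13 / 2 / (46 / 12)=-665740 / 15249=-43.66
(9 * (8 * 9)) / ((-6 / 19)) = -2052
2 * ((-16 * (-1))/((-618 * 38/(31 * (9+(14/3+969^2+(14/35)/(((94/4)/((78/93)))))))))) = -164170333216/4139055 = -39663.72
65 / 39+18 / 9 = 11 / 3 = 3.67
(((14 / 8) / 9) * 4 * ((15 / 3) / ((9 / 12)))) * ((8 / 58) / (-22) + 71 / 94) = 524090 / 134937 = 3.88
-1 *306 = -306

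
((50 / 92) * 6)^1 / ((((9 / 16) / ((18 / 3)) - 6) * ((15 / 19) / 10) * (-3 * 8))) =0.29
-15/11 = -1.36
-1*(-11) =11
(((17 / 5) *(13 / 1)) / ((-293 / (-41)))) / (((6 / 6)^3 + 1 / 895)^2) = 1451617505 / 235225088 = 6.17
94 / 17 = 5.53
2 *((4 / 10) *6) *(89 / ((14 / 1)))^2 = 47526 / 245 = 193.98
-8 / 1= -8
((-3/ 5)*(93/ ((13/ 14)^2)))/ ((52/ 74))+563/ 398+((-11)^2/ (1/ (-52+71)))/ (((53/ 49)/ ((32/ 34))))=1909.78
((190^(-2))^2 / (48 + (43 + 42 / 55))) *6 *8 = 33 / 82216260875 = 0.00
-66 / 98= -33 / 49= -0.67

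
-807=-807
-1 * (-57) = 57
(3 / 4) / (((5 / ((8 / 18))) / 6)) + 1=7 / 5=1.40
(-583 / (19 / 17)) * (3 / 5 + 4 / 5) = -69377 / 95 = -730.28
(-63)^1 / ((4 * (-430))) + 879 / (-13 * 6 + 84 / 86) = -2700091 / 237360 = -11.38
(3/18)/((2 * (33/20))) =5/99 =0.05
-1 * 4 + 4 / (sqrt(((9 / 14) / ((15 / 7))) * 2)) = -4 + 4 * sqrt(15) / 3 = 1.16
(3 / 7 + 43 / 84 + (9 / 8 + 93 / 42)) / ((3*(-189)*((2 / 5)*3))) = -3595 / 571536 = -0.01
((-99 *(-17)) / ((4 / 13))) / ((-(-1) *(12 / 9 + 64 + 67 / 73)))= 435591 / 5276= 82.56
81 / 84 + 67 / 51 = 3253 / 1428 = 2.28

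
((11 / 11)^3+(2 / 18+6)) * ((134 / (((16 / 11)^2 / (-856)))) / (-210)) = 1734898 / 945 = 1835.87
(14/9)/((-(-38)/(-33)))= -77/57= -1.35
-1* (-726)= 726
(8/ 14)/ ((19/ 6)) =24/ 133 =0.18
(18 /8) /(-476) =-9 /1904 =-0.00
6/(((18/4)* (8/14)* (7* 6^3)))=1/648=0.00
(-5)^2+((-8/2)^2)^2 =281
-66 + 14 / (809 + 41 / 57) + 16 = -1153451 / 23077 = -49.98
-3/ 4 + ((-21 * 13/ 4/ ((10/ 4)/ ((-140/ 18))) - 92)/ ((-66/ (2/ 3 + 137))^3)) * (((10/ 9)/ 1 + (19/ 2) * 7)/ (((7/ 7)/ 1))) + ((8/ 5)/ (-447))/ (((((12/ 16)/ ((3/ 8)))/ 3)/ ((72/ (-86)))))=-991464225684155083/ 13428084296880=-73835.12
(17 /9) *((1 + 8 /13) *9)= 357 /13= 27.46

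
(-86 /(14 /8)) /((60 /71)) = -6106 /105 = -58.15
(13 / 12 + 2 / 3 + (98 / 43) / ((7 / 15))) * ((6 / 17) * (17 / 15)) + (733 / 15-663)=-788809 / 1290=-611.48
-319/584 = -0.55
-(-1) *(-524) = -524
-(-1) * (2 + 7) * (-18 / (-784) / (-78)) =-0.00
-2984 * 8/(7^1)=-23872/7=-3410.29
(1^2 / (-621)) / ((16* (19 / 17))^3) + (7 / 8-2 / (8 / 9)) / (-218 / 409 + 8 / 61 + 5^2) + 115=1230706389198605101 / 10706999111110656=114.94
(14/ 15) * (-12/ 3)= -3.73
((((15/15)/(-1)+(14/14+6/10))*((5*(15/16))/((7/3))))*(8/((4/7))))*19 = 2565/8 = 320.62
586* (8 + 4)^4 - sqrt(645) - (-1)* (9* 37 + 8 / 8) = 12151630 - sqrt(645) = 12151604.60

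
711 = 711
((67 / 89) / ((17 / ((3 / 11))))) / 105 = 67 / 582505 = 0.00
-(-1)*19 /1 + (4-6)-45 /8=91 /8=11.38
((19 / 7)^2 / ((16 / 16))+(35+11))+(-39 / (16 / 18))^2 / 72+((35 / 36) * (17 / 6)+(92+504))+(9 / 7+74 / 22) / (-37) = 187121182517 / 275692032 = 678.73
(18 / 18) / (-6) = -1 / 6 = -0.17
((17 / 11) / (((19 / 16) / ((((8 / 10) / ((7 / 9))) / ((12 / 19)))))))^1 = 816 / 385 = 2.12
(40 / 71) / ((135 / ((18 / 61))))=16 / 12993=0.00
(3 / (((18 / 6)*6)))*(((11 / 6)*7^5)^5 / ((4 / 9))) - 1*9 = 215980442265501211239681533 / 20736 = 10415723488884124770432.17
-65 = -65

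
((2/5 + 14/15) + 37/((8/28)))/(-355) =-157/426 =-0.37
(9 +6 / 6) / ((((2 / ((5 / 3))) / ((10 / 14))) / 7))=125 / 3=41.67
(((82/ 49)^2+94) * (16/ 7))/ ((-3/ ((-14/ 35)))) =7437376/ 252105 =29.50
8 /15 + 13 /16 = 323 /240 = 1.35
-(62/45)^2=-3844/2025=-1.90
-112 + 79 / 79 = -111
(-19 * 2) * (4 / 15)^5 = -38912 / 759375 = -0.05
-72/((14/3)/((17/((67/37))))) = -67932/469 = -144.84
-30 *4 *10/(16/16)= -1200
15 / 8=1.88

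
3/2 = 1.50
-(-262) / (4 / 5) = 655 / 2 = 327.50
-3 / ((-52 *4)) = 3 / 208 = 0.01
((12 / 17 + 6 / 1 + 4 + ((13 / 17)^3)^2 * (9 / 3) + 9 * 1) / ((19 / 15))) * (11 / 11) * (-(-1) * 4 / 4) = 7351987830 / 458613811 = 16.03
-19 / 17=-1.12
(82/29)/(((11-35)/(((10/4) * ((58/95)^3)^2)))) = -6727656872/441055134375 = -0.02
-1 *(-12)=12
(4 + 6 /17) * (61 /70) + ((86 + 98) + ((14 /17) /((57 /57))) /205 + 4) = 935779 /4879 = 191.80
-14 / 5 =-2.80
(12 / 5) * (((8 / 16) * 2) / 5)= 12 / 25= 0.48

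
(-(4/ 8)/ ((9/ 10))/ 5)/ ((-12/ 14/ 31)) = 217/ 54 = 4.02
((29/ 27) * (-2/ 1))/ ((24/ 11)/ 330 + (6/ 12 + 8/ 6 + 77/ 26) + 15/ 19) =-4333615/ 11279043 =-0.38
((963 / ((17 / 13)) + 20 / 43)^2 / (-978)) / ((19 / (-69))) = 6673481363927 / 3309832034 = 2016.26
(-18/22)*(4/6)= -6/11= -0.55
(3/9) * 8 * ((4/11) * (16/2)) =256/33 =7.76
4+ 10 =14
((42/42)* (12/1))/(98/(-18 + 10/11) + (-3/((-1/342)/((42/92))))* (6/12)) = 12972/246967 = 0.05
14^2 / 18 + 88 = 890 / 9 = 98.89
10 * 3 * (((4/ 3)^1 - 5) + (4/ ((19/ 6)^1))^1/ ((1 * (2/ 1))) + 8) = 2830/ 19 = 148.95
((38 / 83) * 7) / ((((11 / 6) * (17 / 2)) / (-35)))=-7.20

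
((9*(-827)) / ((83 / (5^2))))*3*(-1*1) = 558225 / 83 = 6725.60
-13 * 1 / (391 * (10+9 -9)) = -13 / 3910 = -0.00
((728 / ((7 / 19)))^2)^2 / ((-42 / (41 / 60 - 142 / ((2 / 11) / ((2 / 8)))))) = 70626373888152.79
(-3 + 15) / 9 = 4 / 3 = 1.33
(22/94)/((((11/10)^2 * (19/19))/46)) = 4600/517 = 8.90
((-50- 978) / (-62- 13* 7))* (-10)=-10280 / 153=-67.19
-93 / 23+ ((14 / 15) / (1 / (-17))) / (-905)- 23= -8438176 / 312225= -27.03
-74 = -74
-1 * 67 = -67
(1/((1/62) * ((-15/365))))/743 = -2.03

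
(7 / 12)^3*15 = 1715 / 576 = 2.98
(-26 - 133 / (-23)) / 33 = -155 / 253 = -0.61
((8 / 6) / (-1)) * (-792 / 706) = 528 / 353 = 1.50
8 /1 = 8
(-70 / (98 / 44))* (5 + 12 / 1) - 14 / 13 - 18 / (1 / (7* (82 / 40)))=-722233 / 910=-793.66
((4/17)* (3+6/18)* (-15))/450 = -0.03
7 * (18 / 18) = 7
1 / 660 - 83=-54779 / 660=-83.00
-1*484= -484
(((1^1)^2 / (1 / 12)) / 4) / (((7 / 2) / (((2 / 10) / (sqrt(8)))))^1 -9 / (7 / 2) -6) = 126 / 11645+1029 * sqrt(2) / 23290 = 0.07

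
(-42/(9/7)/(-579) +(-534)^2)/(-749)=-495316070/1301013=-380.72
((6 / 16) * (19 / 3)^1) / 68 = 0.03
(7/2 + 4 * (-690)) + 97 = -5319/2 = -2659.50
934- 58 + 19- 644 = 251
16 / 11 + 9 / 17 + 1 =558 / 187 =2.98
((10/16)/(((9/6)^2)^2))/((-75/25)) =-0.04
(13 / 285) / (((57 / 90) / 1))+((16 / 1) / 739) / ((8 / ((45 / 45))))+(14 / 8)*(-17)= -31666957 / 1067116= -29.68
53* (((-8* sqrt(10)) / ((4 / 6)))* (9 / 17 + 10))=-113844* sqrt(10) / 17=-21176.84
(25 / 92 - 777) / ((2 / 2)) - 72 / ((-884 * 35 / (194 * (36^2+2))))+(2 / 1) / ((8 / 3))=-189.99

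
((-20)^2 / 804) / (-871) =-100 / 175071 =-0.00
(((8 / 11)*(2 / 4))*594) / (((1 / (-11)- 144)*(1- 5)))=594 / 1585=0.37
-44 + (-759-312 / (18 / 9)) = -959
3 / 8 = 0.38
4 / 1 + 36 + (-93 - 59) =-112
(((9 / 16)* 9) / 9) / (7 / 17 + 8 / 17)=51 / 80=0.64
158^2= 24964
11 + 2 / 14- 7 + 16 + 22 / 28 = 293 / 14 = 20.93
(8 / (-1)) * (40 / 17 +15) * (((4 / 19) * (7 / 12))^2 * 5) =-578200 / 55233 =-10.47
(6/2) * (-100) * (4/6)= -200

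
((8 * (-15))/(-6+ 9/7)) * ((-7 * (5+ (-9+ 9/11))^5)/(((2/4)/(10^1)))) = 2058857500000/1771561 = 1162171.38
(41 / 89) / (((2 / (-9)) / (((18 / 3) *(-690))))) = 763830 / 89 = 8582.36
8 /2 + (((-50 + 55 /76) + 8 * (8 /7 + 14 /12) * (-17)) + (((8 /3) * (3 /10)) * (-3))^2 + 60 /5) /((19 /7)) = -13356701 /108300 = -123.33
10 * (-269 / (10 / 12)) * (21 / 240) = -5649 / 20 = -282.45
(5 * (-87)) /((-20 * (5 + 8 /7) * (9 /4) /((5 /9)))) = 1015 /1161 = 0.87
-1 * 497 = -497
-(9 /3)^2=-9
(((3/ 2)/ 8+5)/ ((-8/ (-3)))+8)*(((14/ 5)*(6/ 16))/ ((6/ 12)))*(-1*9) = -240597/ 1280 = -187.97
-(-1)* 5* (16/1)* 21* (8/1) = 13440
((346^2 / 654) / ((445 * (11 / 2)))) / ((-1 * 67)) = -119716 / 107244555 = -0.00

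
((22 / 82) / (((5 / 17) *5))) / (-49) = -187 / 50225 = -0.00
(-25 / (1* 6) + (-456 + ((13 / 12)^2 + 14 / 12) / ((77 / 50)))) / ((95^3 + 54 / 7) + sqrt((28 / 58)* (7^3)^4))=-442560394504649 / 819790686579983976 + 2094054904277* sqrt(406) / 819790686579983976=-0.00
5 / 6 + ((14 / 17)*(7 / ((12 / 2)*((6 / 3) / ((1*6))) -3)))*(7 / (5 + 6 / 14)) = -6.60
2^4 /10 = 8 /5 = 1.60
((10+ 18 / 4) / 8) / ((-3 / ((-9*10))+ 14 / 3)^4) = 18125 / 4879681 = 0.00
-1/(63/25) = -25/63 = -0.40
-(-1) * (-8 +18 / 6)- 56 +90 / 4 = -77 / 2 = -38.50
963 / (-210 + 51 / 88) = -28248 / 6143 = -4.60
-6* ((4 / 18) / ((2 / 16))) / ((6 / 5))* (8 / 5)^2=-1024 / 45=-22.76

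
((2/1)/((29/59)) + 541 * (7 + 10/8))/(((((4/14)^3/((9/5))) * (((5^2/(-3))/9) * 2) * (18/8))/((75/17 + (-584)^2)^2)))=-9624927482423164.77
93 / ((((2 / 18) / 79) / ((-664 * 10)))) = -439056720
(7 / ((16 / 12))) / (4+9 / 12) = 21 / 19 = 1.11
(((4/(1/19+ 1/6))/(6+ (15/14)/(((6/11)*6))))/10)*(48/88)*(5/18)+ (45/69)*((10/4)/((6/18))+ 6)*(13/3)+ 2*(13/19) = 39.56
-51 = -51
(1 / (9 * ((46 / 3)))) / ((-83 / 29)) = -29 / 11454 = -0.00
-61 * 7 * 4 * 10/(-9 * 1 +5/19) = 162260/83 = 1954.94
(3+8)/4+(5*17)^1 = 351/4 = 87.75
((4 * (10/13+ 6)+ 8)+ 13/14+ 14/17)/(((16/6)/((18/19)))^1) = 13.08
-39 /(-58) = 39 /58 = 0.67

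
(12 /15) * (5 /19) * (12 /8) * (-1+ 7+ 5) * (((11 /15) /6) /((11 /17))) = 187 /285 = 0.66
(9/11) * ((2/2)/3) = 3/11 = 0.27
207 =207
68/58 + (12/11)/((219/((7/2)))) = 1.19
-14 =-14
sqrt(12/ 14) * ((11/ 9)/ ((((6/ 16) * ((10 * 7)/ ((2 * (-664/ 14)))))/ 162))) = -175296 * sqrt(42)/ 1715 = -662.42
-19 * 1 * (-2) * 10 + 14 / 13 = 4954 / 13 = 381.08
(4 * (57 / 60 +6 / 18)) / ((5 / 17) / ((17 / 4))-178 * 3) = -22253 / 2314590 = -0.01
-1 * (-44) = 44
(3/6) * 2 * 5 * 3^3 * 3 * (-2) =-810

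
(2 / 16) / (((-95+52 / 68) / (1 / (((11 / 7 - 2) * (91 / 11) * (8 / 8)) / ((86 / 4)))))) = 8041 / 999648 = 0.01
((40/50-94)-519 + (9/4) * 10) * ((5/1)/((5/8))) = -23588/5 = -4717.60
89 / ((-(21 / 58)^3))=-17364968 / 9261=-1875.06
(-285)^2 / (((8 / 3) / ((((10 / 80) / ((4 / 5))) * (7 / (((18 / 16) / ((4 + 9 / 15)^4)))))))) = 2121474621 / 160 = 13259216.38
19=19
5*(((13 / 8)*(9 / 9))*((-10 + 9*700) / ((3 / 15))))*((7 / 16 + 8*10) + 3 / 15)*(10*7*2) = 46156098625 / 16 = 2884756164.06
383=383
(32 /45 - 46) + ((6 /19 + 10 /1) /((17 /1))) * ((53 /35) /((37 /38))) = -251038 /5661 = -44.35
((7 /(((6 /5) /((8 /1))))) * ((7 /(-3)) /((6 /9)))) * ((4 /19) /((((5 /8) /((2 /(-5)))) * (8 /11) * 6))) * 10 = 8624 /171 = 50.43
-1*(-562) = 562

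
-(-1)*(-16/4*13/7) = -52/7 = -7.43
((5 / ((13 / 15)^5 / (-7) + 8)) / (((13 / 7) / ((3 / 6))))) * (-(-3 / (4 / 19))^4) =-1963910998546875 / 280575073792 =-6999.59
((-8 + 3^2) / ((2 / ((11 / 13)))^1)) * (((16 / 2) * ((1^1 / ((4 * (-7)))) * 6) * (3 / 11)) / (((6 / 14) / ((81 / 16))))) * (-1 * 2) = 243 / 52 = 4.67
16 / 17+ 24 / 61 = 1384 / 1037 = 1.33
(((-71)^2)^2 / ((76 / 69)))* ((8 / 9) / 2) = 584468663 / 57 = 10253836.19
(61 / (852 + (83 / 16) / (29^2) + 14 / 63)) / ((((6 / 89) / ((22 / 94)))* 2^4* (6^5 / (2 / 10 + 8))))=2059170839 / 125732439190080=0.00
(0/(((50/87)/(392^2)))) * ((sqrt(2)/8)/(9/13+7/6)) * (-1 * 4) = 0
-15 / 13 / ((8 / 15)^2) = -3375 / 832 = -4.06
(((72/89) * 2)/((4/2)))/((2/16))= 576/89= 6.47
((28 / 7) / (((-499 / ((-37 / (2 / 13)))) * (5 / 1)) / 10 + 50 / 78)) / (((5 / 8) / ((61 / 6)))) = 234728 / 6055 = 38.77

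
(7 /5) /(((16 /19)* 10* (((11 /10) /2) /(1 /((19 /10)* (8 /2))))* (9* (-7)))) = -1 /1584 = -0.00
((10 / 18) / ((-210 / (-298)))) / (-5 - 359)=-149 / 68796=-0.00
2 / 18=1 / 9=0.11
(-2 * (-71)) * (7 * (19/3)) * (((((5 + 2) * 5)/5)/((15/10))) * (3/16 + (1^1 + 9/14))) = 1935815/36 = 53772.64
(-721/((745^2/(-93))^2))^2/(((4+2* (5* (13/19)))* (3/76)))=90861738433578/94896497167628437890625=0.00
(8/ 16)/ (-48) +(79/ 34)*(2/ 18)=1213/ 4896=0.25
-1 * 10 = -10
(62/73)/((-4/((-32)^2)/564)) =-8951808/73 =-122627.51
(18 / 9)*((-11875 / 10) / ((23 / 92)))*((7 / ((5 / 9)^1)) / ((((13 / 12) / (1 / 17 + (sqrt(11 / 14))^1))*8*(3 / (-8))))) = 478800 / 221 + 34200*sqrt(154) / 13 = 34813.50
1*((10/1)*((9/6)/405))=1/27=0.04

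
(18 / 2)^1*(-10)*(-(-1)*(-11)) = 990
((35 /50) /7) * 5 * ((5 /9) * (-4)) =-10 /9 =-1.11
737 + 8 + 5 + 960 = 1710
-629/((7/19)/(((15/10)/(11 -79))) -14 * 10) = 35853/8932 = 4.01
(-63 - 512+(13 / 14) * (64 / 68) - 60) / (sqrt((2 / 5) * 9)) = -334.21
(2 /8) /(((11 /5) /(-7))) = -35 /44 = -0.80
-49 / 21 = -7 / 3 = -2.33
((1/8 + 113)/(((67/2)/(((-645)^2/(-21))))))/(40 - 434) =125500875/739144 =169.79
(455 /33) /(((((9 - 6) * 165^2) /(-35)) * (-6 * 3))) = 637 /1940598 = 0.00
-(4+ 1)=-5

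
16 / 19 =0.84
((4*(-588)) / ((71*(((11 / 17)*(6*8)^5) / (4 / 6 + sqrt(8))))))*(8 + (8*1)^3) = -54145*sqrt(2) / 259117056 - 54145 / 777351168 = -0.00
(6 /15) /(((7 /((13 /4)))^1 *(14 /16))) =0.21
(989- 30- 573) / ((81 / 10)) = 47.65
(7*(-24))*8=-1344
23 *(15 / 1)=345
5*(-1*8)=-40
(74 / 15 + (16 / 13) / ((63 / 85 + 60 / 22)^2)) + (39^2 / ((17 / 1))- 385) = -3375926635658 / 11621339145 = -290.49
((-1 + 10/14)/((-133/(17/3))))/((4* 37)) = 0.00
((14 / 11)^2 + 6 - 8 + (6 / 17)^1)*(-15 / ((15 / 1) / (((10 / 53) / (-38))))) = -280 / 2071399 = -0.00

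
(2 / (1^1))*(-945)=-1890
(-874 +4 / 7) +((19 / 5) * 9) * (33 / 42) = -59259 / 70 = -846.56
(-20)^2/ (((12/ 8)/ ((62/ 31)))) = 1600/ 3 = 533.33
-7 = -7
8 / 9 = 0.89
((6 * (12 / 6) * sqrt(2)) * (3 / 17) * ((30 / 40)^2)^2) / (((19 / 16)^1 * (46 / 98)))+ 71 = 35721 * sqrt(2) / 29716+ 71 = 72.70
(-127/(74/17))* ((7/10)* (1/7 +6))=-125.46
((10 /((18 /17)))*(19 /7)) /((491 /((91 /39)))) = 1615 /13257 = 0.12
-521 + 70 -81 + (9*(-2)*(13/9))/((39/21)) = -546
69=69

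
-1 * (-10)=10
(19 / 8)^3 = 6859 / 512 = 13.40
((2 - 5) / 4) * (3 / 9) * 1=-1 / 4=-0.25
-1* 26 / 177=-26 / 177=-0.15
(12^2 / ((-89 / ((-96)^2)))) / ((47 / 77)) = -102187008 / 4183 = -24429.12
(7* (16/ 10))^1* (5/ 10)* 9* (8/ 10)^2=4032/ 125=32.26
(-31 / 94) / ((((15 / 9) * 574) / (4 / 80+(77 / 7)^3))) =-353679 / 770800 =-0.46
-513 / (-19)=27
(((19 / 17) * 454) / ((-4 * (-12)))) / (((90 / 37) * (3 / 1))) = 1.45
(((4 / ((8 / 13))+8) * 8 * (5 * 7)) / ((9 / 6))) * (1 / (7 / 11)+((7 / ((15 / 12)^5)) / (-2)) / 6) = 21014792 / 5625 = 3735.96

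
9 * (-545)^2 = 2673225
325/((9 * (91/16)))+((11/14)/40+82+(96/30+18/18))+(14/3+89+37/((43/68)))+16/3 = 54197441/216720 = 250.08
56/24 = 7/3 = 2.33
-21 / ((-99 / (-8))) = -56 / 33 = -1.70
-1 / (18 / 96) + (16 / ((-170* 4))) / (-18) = -4079 / 765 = -5.33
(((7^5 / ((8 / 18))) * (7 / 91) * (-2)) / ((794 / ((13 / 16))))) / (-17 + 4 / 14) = 117649 / 330304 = 0.36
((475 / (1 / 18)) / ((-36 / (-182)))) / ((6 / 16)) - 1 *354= 344738 / 3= 114912.67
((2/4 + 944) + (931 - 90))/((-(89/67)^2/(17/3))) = -272513723/47526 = -5733.99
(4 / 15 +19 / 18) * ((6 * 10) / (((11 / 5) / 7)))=252.42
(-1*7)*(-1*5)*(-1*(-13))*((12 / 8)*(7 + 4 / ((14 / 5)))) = 11505 / 2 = 5752.50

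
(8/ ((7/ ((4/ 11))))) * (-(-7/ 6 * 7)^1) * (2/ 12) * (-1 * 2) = -112/ 99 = -1.13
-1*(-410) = 410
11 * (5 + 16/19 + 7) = 2684/19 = 141.26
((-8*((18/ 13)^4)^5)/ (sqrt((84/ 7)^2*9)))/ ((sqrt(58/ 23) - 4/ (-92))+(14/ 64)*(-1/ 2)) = -97.93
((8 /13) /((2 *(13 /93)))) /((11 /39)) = 1116 /143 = 7.80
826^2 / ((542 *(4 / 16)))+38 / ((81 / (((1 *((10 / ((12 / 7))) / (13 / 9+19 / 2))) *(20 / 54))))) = 195971010676 / 38919123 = 5035.34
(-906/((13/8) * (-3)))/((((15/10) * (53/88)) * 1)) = 425216/2067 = 205.72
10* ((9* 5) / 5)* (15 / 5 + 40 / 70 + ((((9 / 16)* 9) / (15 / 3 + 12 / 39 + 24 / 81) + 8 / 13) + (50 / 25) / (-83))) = 455.95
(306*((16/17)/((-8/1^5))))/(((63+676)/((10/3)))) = -0.16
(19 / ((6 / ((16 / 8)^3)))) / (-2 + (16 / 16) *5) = 76 / 9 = 8.44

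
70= 70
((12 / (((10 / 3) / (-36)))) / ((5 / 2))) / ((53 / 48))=-62208 / 1325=-46.95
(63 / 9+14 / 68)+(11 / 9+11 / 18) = 461 / 51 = 9.04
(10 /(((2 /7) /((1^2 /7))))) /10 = 0.50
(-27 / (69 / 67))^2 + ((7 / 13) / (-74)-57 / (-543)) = 63321325117 / 92110538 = 687.45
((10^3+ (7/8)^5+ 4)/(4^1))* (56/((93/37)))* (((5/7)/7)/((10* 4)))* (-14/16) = -1217887523/97517568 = -12.49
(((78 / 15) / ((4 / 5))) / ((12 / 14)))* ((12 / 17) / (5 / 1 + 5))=91 / 170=0.54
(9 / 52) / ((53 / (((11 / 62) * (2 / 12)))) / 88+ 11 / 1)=1089 / 197366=0.01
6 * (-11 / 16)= -33 / 8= -4.12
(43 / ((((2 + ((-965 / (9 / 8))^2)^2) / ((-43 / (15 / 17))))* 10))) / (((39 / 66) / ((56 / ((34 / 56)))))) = -34873412112 / 577195008418132325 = -0.00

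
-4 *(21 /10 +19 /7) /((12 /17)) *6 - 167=-11574 /35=-330.69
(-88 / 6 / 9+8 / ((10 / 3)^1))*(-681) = -23608 / 45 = -524.62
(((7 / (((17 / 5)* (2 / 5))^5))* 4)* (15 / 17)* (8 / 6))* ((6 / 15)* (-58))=-3964843750 / 24137569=-164.26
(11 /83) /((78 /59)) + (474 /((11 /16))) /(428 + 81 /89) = 4642311671 /2718452022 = 1.71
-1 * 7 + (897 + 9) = 899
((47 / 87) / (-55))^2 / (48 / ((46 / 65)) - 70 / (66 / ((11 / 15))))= 50807 / 35308522975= 0.00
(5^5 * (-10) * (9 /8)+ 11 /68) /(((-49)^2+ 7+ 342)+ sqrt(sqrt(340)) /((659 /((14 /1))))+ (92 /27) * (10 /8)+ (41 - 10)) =-323581043237234842943427463135929 /25635875378549182807335964408628 - 18825089935824683992089 * sqrt(85) /12817937689274591403667982204314+ 143586647009915319 * sqrt(2) * 85^(3 /4) /12817937689274591403667982204314+ 2468084731217492371938247959 * sqrt(2) * 85^(1 /4) /25635875378549182807335964408628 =-12.62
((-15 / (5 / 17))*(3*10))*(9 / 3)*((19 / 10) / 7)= -8721 / 7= -1245.86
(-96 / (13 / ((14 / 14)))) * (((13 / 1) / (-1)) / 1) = 96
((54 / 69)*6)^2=11664 / 529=22.05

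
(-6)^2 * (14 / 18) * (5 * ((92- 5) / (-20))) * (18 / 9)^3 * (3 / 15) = -4872 / 5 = -974.40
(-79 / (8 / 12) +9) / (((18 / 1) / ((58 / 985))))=-2117 / 5910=-0.36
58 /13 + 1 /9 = 535 /117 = 4.57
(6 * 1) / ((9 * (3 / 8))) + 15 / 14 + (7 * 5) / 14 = 337 / 63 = 5.35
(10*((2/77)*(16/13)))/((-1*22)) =-160/11011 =-0.01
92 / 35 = 2.63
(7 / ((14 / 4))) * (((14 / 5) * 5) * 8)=224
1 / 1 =1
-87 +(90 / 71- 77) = -11554 / 71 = -162.73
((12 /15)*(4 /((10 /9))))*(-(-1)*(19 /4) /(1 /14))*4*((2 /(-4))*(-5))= 1915.20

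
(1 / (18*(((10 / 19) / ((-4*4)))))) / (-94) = 38 / 2115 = 0.02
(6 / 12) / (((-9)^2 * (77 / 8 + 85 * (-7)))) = -4 / 379323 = -0.00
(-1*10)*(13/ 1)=-130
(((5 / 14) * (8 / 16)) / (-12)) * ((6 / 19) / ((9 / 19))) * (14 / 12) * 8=-5 / 54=-0.09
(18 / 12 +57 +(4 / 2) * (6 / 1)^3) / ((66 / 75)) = 24525 / 44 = 557.39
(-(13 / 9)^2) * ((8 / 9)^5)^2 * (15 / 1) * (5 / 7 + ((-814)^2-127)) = -4207466313825648640 / 659002251789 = -6384600.81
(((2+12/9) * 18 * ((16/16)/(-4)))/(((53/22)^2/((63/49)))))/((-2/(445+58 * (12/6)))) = 18327870/19663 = 932.10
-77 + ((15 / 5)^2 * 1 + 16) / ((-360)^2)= -399167 / 5184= -77.00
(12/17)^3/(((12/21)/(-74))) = -223776/4913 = -45.55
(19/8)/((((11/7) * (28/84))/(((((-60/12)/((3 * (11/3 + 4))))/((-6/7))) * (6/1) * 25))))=349125/2024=172.49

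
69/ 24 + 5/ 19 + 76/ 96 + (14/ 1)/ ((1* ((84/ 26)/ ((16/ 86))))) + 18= 22.74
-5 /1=-5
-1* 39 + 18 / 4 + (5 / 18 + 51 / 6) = -463 / 18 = -25.72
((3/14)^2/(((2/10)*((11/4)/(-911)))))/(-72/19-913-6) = 778905/9450287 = 0.08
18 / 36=1 / 2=0.50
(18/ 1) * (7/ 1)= 126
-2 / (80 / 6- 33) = 6 / 59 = 0.10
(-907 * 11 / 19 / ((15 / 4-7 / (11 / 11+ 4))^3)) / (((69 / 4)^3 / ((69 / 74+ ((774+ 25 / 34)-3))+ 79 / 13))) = -692087728640000 / 112743259581303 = -6.14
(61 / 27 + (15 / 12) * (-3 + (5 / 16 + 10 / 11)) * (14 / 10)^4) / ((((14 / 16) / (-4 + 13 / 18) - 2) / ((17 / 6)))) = 14967619553 / 1906740000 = 7.85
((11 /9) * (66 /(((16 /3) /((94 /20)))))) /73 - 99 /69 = -61919 /134320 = -0.46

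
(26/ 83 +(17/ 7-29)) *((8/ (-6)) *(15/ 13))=305120/ 7553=40.40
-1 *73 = -73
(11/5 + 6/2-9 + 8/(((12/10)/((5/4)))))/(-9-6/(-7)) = -476/855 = -0.56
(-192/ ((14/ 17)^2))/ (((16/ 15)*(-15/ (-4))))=-3468/ 49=-70.78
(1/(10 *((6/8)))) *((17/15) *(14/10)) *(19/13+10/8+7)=12019/5850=2.05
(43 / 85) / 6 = 43 / 510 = 0.08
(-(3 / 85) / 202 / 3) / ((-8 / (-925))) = -185 / 27472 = -0.01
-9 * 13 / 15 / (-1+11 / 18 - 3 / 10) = 11.32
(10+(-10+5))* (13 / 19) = 65 / 19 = 3.42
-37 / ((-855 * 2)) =37 / 1710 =0.02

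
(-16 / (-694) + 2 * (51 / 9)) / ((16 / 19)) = 112309 / 8328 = 13.49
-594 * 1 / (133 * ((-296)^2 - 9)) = -594 / 11651731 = -0.00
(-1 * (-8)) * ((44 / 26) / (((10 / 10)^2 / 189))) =33264 / 13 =2558.77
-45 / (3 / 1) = -15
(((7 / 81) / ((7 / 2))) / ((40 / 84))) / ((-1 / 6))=-14 / 45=-0.31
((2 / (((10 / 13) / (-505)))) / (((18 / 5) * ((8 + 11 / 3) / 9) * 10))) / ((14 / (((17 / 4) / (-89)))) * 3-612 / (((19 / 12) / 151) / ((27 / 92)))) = 9754277 / 6243316240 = 0.00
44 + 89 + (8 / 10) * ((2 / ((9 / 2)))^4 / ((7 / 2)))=30543503 / 229635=133.01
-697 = -697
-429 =-429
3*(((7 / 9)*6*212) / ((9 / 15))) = 14840 / 3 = 4946.67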